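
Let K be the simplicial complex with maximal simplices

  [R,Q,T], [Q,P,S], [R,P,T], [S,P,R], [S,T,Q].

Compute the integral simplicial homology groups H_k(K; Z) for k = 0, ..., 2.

H_0 = Z,  H_1 = Z,  H_2 = 0.

Fix the vertex order P < Q < R < S < T and write every simplex with vertices in increasing order. Then dim K = 2 and the simplices of K are:

  0-simplices (5): P, Q, R, S, T
  1-simplices (10): PQ, PR, PS, PT, QR, QS, QT, RS, RT, ST
  2-simplices (5): PQS, PRS, PRT, QRT, QST

Hence C_0 ≅ Z^5, C_1 ≅ Z^10, C_2 ≅ Z^5.

Boundary ∂_1: C_1 → C_0 maps an edge to its endpoints' difference, ∂[p,q] = q − p. For instance
  ∂QS = S − Q.
As a 5×10 matrix over Z this has rank 4, with invariant factors (1,1,1,1).

The boundary map ∂_2: C_2 → C_1 sends each 2-simplex [p,q,r] to [q,r] − [p,r] + [p,q]. For instance
  ∂PRT = RT − PT + PR,
  ∂PRS = RS − PS + PR.
The resulting 10×5 matrix has rank 5, and its Smith normal form has invariant factors (1,1,1,1,1).

Computing H_k = (kernel of ∂_k) / (image of ∂_{k+1}):

  H_0: rank C_0 − rank ∂_1 = 5 − 4 = 1, and the invariant factors of ∂_1 are all 1, so H_0 ≅ Z.
  H_1: rank ker ∂_1 − rank ∂_2 = (10 − 4) − 5 = 1, and the invariant factors of ∂_2 are all 1, so H_1 ≅ Z.
  H_2: rank ker ∂_2 − rank ∂_3 = (5 − 5) − 0 = 0, and there is no ∂_3, so H_2 ≅ 0.

As a check, the Euler characteristic is 5 − 10 + 5 = 0, which agrees with 1 − 1 + 0 = 0.
(K is a triangulation of the Möbius band.)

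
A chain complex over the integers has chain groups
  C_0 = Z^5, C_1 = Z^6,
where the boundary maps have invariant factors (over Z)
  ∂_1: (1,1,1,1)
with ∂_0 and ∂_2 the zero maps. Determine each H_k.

H_0 ≅ Z,  H_1 ≅ Z^2.

H_0: b_0 = 5 − 0 − 4 = 1; torsion from ∂_1 factors > 1: none. So H_0 ≅ Z.
H_1: b_1 = 6 − 4 − 0 = 2; torsion from ∂_2 factors > 1: none. So H_1 ≅ Z^2.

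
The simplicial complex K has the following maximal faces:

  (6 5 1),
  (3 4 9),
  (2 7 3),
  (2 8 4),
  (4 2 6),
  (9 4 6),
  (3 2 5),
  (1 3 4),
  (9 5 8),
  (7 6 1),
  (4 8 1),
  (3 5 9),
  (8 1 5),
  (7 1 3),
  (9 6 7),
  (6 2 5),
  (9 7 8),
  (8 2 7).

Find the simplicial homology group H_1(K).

H_1 ≅ Z^2.

Take the total order 1 < 2 < 3 < 4 < 5 < 6 < 7 < 8 < 9 on the vertex set. Then K (dimension 2) consists of the simplices:

  0-simplices (9): [1], [2], [3], [4], [5], [6], [7], [8], [9]
  1-simplices (27): (27 of them)
  2-simplices (18): [1,3,4], [1,3,7], [1,4,8], [1,5,6], [1,5,8], [1,6,7], [2,3,5], [2,3,7], [2,4,6], [2,4,8], [2,5,6], [2,7,8], [3,4,9], [3,5,9], [4,6,9], [5,8,9], [6,7,9], [7,8,9]

giving chain groups C_0 ≅ Z^9, C_1 ≅ Z^27, C_2 ≅ Z^18.

∂_1: C_1 → C_0 sends each edge [p,q] (with p < q) to q − p.
The 9×27 boundary matrix has rank 8 and Smith normal form diag(1,1,1,1,1,1,1,1).

Boundary ∂_2: C_2 → C_1 acts by ∂[p,q,r] = [q,r] − [p,r] + [p,q]. For instance
  ∂[2,3,5] = [3,5] − [2,5] + [2,3],
  ∂[2,4,6] = [4,6] − [2,6] + [2,4].
This gives a 27×18 integer matrix of rank 17; reducing to Smith normal form yields diagonal entries (1,1,1,1,1,1,1,1,1,1,1,1,1,1,1,1,1).

Reading off H_k = ker ∂_k / im ∂_{k+1}:

  H_1: rank ker ∂_1 − rank ∂_2 = (27 − 8) − 17 = 2, and the invariant factors of ∂_2 are all 1, so H_1 = Z^2.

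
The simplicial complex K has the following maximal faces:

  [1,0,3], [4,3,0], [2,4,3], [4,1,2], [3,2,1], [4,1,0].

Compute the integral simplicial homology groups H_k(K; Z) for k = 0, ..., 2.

H_0 = Z,  H_1 = 0,  H_2 = Z.

K has 5 vertices, 9 edges, 6 triangles.
rank ∂_0 = 0, rank ∂_1 = 4 ⇒ b_0 = 5 − 0 − 4 = 1; all invariant factors of ∂_1 are 1 so no torsion. So H_0 ≅ Z.
rank ∂_1 = 4, rank ∂_2 = 5 ⇒ b_1 = 9 − 4 − 5 = 0; all invariant factors of ∂_2 are 1 so no torsion. So H_1 ≅ 0.
rank ∂_2 = 5, rank ∂_3 = 0 ⇒ b_2 = 6 − 5 − 0 = 1. So H_2 ≅ Z.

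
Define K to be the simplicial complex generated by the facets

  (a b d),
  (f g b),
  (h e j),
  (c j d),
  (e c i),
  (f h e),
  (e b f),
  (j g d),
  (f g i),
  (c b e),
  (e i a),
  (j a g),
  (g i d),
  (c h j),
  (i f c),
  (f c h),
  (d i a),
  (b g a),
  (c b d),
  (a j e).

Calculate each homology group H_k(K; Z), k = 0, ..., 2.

Order the vertices as a < b < c < d < e < f < g < h < i < j. Listing each simplex with vertices in this order, K has dimension 2 with simplices:

  0-simplices (10): a, b, c, d, e, f, g, h, i, j
  1-simplices (30): ab, ad, ae, ag, ai, aj, bc, bd, be, bf, bg, cd, ce, cf, ch, ci, cj, dg, di, dj, ef, eh, ei, ej, fg, fh, fi, gi, gj, hj
  2-simplices (20): abd, abg, adi, aei, aej, agj, bcd, bce, bef, bfg, cdj, cei, cfh, cfi, chj, dgi, dgj, efh, ehj, fgi

so the chain groups are C_0 ≅ Z^10, C_1 ≅ Z^30, C_2 ≅ Z^20.

Boundary ∂_1: C_1 → C_0 sends each edge [p,q] (with p < q) to q − p. For instance
  ∂ei = i − e.
The 10×30 boundary matrix has rank 9 and Smith normal form diag(1,1,1,1,1,1,1,1,1).

Boundary ∂_2: C_2 → C_1 maps a triangle to the signed sum of its edges. For instance
  ∂fgi = gi − fi + fg,
  ∂aei = ei − ai + ae.
As a 30×20 matrix over Z this has rank 20, with invariant factors (1,1,1,1,1,1,1,1,1,1,1,1,1,1,1,1,1,1,1,2).

From H_k ≅ ker(∂_k) / im(∂_{k+1}) we obtain:

  H_0: rank C_0 − rank ∂_1 = 10 − 9 = 1, and the invariant factors of ∂_1 are all 1, so H_0 = Z.
  H_1: rank ker ∂_1 − rank ∂_2 = (30 − 9) − 20 = 1, and ∂_2 has invariant factor 2 > 1, so H_1 = Z ⊕ Z/2.
  H_2: rank ker ∂_2 − rank ∂_3 = (20 − 20) − 0 = 0, and there is no ∂_3, so H_2 = 0.

H_0 ≅ Z,  H_1 ≅ Z ⊕ Z/2,  H_2 = 0.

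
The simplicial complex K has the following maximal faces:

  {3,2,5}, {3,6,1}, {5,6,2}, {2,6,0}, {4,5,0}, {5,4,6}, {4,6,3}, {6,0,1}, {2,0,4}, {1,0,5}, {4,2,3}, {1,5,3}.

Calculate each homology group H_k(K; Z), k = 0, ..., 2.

H_0 ≅ Z,  H_1 ≅ Z/2,  H_2 = 0.

Fix the vertex order 0 < 1 < 2 < 3 < 4 < 5 < 6 and write every simplex with vertices in increasing order. Then dim K = 2 and the simplices of K are:

  0-simplices (7): [0], [1], [2], [3], [4], [5], [6]
  1-simplices (18): [0,1], [0,2], [0,4], [0,5], [0,6], [1,3], [1,5], [1,6], [2,3], [2,4], [2,5], [2,6], [3,4], [3,5], [3,6], [4,5], [4,6], [5,6]
  2-simplices (12): [0,1,5], [0,1,6], [0,2,4], [0,2,6], [0,4,5], [1,3,5], [1,3,6], [2,3,4], [2,3,5], [2,5,6], [3,4,6], [4,5,6]

Hence C_0 ≅ Z^7, C_1 ≅ Z^18, C_2 ≅ Z^12.

The boundary map ∂_1: C_1 → C_0 sends each edge [p,q] (with p < q) to q − p. For instance
  ∂[2,6] = [6] − [2].
As a 7×18 matrix over Z this has rank 6, with invariant factors (1,1,1,1,1,1).

Boundary ∂_2: C_2 → C_1 sends each 2-simplex [p,q,r] to [q,r] − [p,r] + [p,q]. For instance
  ∂[0,1,5] = [1,5] − [0,5] + [0,1],
  ∂[2,5,6] = [5,6] − [2,6] + [2,5].
As a 18×12 matrix over Z this has rank 12, with invariant factors (1,1,1,1,1,1,1,1,1,1,1,2).

From H_k ≅ ker(∂_k) / im(∂_{k+1}) we obtain:

  H_0: rank C_0 − rank ∂_1 = 7 − 6 = 1, and the invariant factors of ∂_1 are all 1, so H_0 ≅ Z.
  H_1: rank ker ∂_1 − rank ∂_2 = (18 − 6) − 12 = 0, and ∂_2 has invariant factor 2 > 1, so H_1 ≅ Z/2.
  H_2: rank ker ∂_2 − rank ∂_3 = (12 − 12) − 0 = 0, and there is no ∂_3, so H_2 ≅ 0.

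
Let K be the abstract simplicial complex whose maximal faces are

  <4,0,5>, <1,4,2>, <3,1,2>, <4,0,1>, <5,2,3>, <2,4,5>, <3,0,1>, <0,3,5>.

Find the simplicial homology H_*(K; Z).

H_0 ≅ Z,  H_1 = 0,  H_2 ≅ Z.

Take the total order 0 < 1 < 2 < 3 < 4 < 5 on the vertex set. Then K (dimension 2) consists of the simplices:

  0-simplices (6): [0], [1], [2], [3], [4], [5]
  1-simplices (12): [0,1], [0,3], [0,4], [0,5], [1,2], [1,3], [1,4], [2,3], [2,4], [2,5], [3,5], [4,5]
  2-simplices (8): [0,1,3], [0,1,4], [0,3,5], [0,4,5], [1,2,3], [1,2,4], [2,3,5], [2,4,5]

Hence C_0 ≅ Z^6, C_1 ≅ Z^12, C_2 ≅ Z^8.

The boundary map ∂_1: C_1 → C_0 is given by ∂[p,q] = [q] − [p]. For instance
  ∂[0,5] = [5] − [0].
This gives a 6×12 integer matrix of rank 5; reducing to Smith normal form yields diagonal entries (1,1,1,1,1).

∂_2: C_2 → C_1 acts by ∂[p,q,r] = [q,r] − [p,r] + [p,q]. For instance
  ∂[0,3,5] = [3,5] − [0,5] + [0,3],
  ∂[1,2,4] = [2,4] − [1,4] + [1,2].
As a 12×8 matrix over Z this has rank 7, with invariant factors (1,1,1,1,1,1,1).

Reading off H_k = ker ∂_k / im ∂_{k+1}:

  H_0: rank C_0 − rank ∂_1 = 6 − 5 = 1, and the invariant factors of ∂_1 are all 1, so H_0 ≅ Z.
  H_1: rank ker ∂_1 − rank ∂_2 = (12 − 5) − 7 = 0, and the invariant factors of ∂_2 are all 1, so H_1 ≅ 0.
  H_2: rank ker ∂_2 − rank ∂_3 = (8 − 7) − 0 = 1, and there is no ∂_3, so H_2 ≅ Z.

(K is a triangulation of the 2-sphere S^2.)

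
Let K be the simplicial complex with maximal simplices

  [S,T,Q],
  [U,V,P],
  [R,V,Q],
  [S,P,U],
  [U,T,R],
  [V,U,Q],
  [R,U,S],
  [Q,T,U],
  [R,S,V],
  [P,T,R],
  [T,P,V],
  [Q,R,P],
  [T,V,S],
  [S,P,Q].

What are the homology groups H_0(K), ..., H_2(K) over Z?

H_0 ≅ Z,  H_1 ≅ Z^2,  H_2 ≅ Z.

We work with the vertex ordering P < Q < R < S < T < U < V. The simplices of K, each written with vertices in increasing order, are:

  0-simplices (7): P, Q, R, S, T, U, V
  1-simplices (21): PQ, PR, PS, PT, PU, PV, QR, QS, QT, QU, QV, RS, RT, RU, RV, ST, SU, SV, TU, TV, UV
  2-simplices (14): PQR, PQS, PRT, PSU, PTV, PUV, QRV, QST, QTU, QUV, RSU, RSV, RTU, STV

so the chain groups are C_0 ≅ Z^7, C_1 ≅ Z^21, C_2 ≅ Z^14.

The boundary map ∂_1: C_1 → C_0 maps an edge to its endpoints' difference, ∂[p,q] = q − p.
As a 7×21 matrix over Z this has rank 6, with invariant factors (1,1,1,1,1,1).

Boundary ∂_2: C_2 → C_1 sends each 2-simplex [p,q,r] to [q,r] − [p,r] + [p,q]. For instance
  ∂STV = TV − SV + ST,
  ∂QUV = UV − QV + QU.
The 21×14 boundary matrix has rank 13 and Smith normal form diag(1,1,1,1,1,1,1,1,1,1,1,1,1).

Now H_k = ker ∂_k / im ∂_{k+1}, so:

  H_0: rank C_0 − rank ∂_1 = 7 − 6 = 1, and the invariant factors of ∂_1 are all 1, so H_0 ≅ Z.
  H_1: rank ker ∂_1 − rank ∂_2 = (21 − 6) − 13 = 2, and the invariant factors of ∂_2 are all 1, so H_1 ≅ Z^2.
  H_2: rank ker ∂_2 − rank ∂_3 = (14 − 13) − 0 = 1, and there is no ∂_3, so H_2 ≅ Z.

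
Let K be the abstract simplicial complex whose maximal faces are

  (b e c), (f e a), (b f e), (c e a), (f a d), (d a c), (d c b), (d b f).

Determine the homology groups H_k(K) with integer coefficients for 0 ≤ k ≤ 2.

Fix the vertex order a < b < c < d < e < f and write every simplex with vertices in increasing order. Then dim K = 2 and the simplices of K are:

  0-simplices (6): a, b, c, d, e, f
  1-simplices (12): ac, ad, ae, af, bc, bd, be, bf, cd, ce, df, ef
  2-simplices (8): acd, ace, adf, aef, bcd, bce, bdf, bef

Hence C_0 ≅ Z^6, C_1 ≅ Z^12, C_2 ≅ Z^8.

The boundary map ∂_1: C_1 → C_0 sends each edge [p,q] (with p < q) to q − p.
The 6×12 boundary matrix has rank 5 and Smith normal form diag(1,1,1,1,1).

Boundary ∂_2: C_2 → C_1 acts by ∂[p,q,r] = [q,r] − [p,r] + [p,q]. For instance
  ∂adf = df − af + ad,
  ∂acd = cd − ad + ac.
The resulting 12×8 matrix has rank 7, and its Smith normal form has invariant factors (1,1,1,1,1,1,1).

From H_k ≅ ker(∂_k) / im(∂_{k+1}) we obtain:

  H_0: rank C_0 − rank ∂_1 = 6 − 5 = 1, and the invariant factors of ∂_1 are all 1, so H_0 = Z.
  H_1: rank ker ∂_1 − rank ∂_2 = (12 − 5) − 7 = 0, and the invariant factors of ∂_2 are all 1, so H_1 = 0.
  H_2: rank ker ∂_2 − rank ∂_3 = (8 − 7) − 0 = 1, and there is no ∂_3, so H_2 = Z.

(K is a triangulation of the 2-sphere S^2.)

H_0 ≅ Z,  H_1 = 0,  H_2 ≅ Z.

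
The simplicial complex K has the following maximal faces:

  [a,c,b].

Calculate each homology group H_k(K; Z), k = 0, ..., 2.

H_0 = Z,  H_1 = 0,  H_2 = 0.

We work with the vertex ordering a < b < c. The simplices of K, each written with vertices in increasing order, are:

  0-simplices (3): a, b, c
  1-simplices (3): ab, ac, bc
  2-simplices (1): abc

Hence C_0 ≅ Z^3, C_1 ≅ Z^3, C_2 ≅ Z^1.

The boundary map ∂_1: C_1 → C_0 sends each edge [p,q] (with p < q) to q − p. For instance
  ∂ab = b − a.
This gives a 3×3 integer matrix of rank 2; reducing to Smith normal form yields diagonal entries (1,1).

Boundary ∂_2: C_2 → C_1 maps a triangle to the signed sum of its edges. For instance
  ∂abc = bc − ac + ab.
As a 3×1 matrix over Z this has rank 1, with invariant factors (1).

From H_k ≅ ker(∂_k) / im(∂_{k+1}) we obtain:

  H_0: rank C_0 − rank ∂_1 = 3 − 2 = 1, and the invariant factors of ∂_1 are all 1, so H_0 ≅ Z.
  H_1: rank ker ∂_1 − rank ∂_2 = (3 − 2) − 1 = 0, and the invariant factors of ∂_2 are all 1, so H_1 ≅ 0.
  H_2: rank ker ∂_2 − rank ∂_3 = (1 − 1) − 0 = 0, and there is no ∂_3, so H_2 ≅ 0.

(K is a triangulation of the 2-simplex.)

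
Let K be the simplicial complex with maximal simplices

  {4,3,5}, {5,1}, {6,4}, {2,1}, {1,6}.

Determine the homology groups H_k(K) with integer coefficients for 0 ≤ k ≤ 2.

H_0 ≅ Z,  H_1 ≅ Z,  H_2 = 0.

Take the total order 1 < 2 < 3 < 4 < 5 < 6 on the vertex set. Then K (dimension 2) consists of the simplices:

  0-simplices (6): [1], [2], [3], [4], [5], [6]
  1-simplices (7): [1,2], [1,5], [1,6], [3,4], [3,5], [4,5], [4,6]
  2-simplices (1): [3,4,5]

Hence C_0 ≅ Z^6, C_1 ≅ Z^7, C_2 ≅ Z^1.

Boundary ∂_1: C_1 → C_0 is given by ∂[p,q] = [q] − [p].
This gives a 6×7 integer matrix of rank 5; reducing to Smith normal form yields diagonal entries (1,1,1,1,1).

Boundary ∂_2: C_2 → C_1 acts by ∂[p,q,r] = [q,r] − [p,r] + [p,q]. For instance
  ∂[3,4,5] = [4,5] − [3,5] + [3,4].
The 7×1 boundary matrix has rank 1 and Smith normal form diag(1).

Now H_k = ker ∂_k / im ∂_{k+1}, so:

  H_0: rank C_0 − rank ∂_1 = 6 − 5 = 1, and the invariant factors of ∂_1 are all 1, so H_0 = Z.
  H_1: rank ker ∂_1 − rank ∂_2 = (7 − 5) − 1 = 1, and the invariant factors of ∂_2 are all 1, so H_1 = Z.
  H_2: rank ker ∂_2 − rank ∂_3 = (1 − 1) − 0 = 0, and there is no ∂_3, so H_2 = 0.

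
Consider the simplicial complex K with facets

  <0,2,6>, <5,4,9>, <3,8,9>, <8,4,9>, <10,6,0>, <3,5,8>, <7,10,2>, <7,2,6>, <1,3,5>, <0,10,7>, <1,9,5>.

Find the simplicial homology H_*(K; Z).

Take the total order 0 < 1 < 2 < 3 < 4 < 5 < 6 < 7 < 8 < 9 < 10 on the vertex set. Then K (dimension 2) consists of the simplices:

  0-simplices (11): [0], [1], [2], [3], [4], [5], [6], [7], [8], [9], [10]
  1-simplices (22): [0,2], [0,6], [0,7], [0,10], [1,3], [1,5], [1,9], [2,6], [2,7], [2,10], [3,5], [3,8], [3,9], [4,5], [4,8], [4,9], [5,8], [5,9], [6,7], [6,10], [7,10], [8,9]
  2-simplices (11): [0,2,6], [0,6,10], [0,7,10], [1,3,5], [1,5,9], [2,6,7], [2,7,10], [3,5,8], [3,8,9], [4,5,9], [4,8,9]

Hence C_0 ≅ Z^11, C_1 ≅ Z^22, C_2 ≅ Z^11.

The boundary map ∂_1: C_1 → C_0 maps an edge to its endpoints' difference, ∂[p,q] = q − p.
The 11×22 boundary matrix has rank 9 and Smith normal form diag(1,1,1,1,1,1,1,1,1).

Boundary ∂_2: C_2 → C_1 maps a triangle to the signed sum of its edges. For instance
  ∂[3,8,9] = [8,9] − [3,9] + [3,8],
  ∂[4,5,9] = [5,9] − [4,9] + [4,5].
This gives a 22×11 integer matrix of rank 11; reducing to Smith normal form yields diagonal entries (1,1,1,1,1,1,1,1,1,1,1).

Reading off H_k = ker ∂_k / im ∂_{k+1}:

  H_0: rank C_0 − rank ∂_1 = 11 − 9 = 2, and the invariant factors of ∂_1 are all 1, so H_0 = Z^2.
  H_1: rank ker ∂_1 − rank ∂_2 = (22 − 9) − 11 = 2, and the invariant factors of ∂_2 are all 1, so H_1 = Z^2.
  H_2: rank ker ∂_2 − rank ∂_3 = (11 − 11) − 0 = 0, and there is no ∂_3, so H_2 = 0.

As a check, the Euler characteristic is 11 − 22 + 11 = 0, which agrees with 2 − 2 + 0 = 0.

H_0 = Z^2,  H_1 = Z^2,  H_2 = 0.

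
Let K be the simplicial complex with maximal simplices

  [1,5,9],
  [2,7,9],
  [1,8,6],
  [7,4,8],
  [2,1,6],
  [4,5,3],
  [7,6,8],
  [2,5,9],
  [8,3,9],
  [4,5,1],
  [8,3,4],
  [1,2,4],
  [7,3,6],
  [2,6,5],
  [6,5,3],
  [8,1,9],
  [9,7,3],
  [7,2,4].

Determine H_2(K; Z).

Take the total order 1 < 2 < 3 < 4 < 5 < 6 < 7 < 8 < 9 on the vertex set. Then K (dimension 2) consists of the simplices:

  0-simplices (9): [1], [2], [3], [4], [5], [6], [7], [8], [9]
  1-simplices (27): (27 of them)
  2-simplices (18): [1,2,4], [1,2,6], [1,4,5], [1,5,9], [1,6,8], [1,8,9], [2,4,7], [2,5,6], [2,5,9], [2,7,9], [3,4,5], [3,4,8], [3,5,6], [3,6,7], [3,7,9], [3,8,9], [4,7,8], [6,7,8]

giving chain groups C_0 ≅ Z^9, C_1 ≅ Z^27, C_2 ≅ Z^18.

Boundary ∂_1: C_1 → C_0 is given by ∂[p,q] = [q] − [p].
The resulting 9×27 matrix has rank 8, and its Smith normal form has invariant factors (1,1,1,1,1,1,1,1).

The boundary map ∂_2: C_2 → C_1 maps a triangle to the signed sum of its edges. For instance
  ∂[2,5,9] = [5,9] − [2,9] + [2,5],
  ∂[3,5,6] = [5,6] − [3,6] + [3,5].
As a 27×18 matrix over Z this has rank 18, with invariant factors (1,1,1,1,1,1,1,1,1,1,1,1,1,1,1,1,1,2).

Now H_k = ker ∂_k / im ∂_{k+1}, so:

  H_2: rank ker ∂_2 − rank ∂_3 = (18 − 18) − 0 = 0, and there is no ∂_3, so H_2 = 0.

(K is a triangulation of the Klein bottle.)

H_2 ≅ 0.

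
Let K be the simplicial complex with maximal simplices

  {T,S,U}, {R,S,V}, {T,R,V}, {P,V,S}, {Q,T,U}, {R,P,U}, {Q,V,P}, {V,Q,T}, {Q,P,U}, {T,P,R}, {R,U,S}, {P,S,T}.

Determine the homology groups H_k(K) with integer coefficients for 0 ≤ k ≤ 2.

Fix the vertex order P < Q < R < S < T < U < V and write every simplex with vertices in increasing order. Then dim K = 2 and the simplices of K are:

  0-simplices (7): P, Q, R, S, T, U, V
  1-simplices (18): PQ, PR, PS, PT, PU, PV, QT, QU, QV, RS, RT, RU, RV, ST, SU, SV, TU, TV
  2-simplices (12): PQU, PQV, PRT, PRU, PST, PSV, QTU, QTV, RSU, RSV, RTV, STU

giving chain groups C_0 ≅ Z^7, C_1 ≅ Z^18, C_2 ≅ Z^12.

∂_1: C_1 → C_0 sends each edge [p,q] (with p < q) to q − p. For instance
  ∂SU = U − S.
As a 7×18 matrix over Z this has rank 6, with invariant factors (1,1,1,1,1,1).

∂_2: C_2 → C_1 sends each 2-simplex [p,q,r] to [q,r] − [p,r] + [p,q]. For instance
  ∂PSV = SV − PV + PS,
  ∂PRT = RT − PT + PR.
This gives a 18×12 integer matrix of rank 12; reducing to Smith normal form yields diagonal entries (1,1,1,1,1,1,1,1,1,1,1,2).

From H_k ≅ ker(∂_k) / im(∂_{k+1}) we obtain:

  H_0: rank C_0 − rank ∂_1 = 7 − 6 = 1, and the invariant factors of ∂_1 are all 1, so H_0 ≅ Z.
  H_1: rank ker ∂_1 − rank ∂_2 = (18 − 6) − 12 = 0, and ∂_2 has invariant factor 2 > 1, so H_1 ≅ Z_2.
  H_2: rank ker ∂_2 − rank ∂_3 = (12 − 12) − 0 = 0, and there is no ∂_3, so H_2 ≅ 0.

As a check, the Euler characteristic is 7 − 18 + 12 = 1, which agrees with 1 − 0 + 0 = 1.

H_0 ≅ Z,  H_1 ≅ Z_2,  H_2 = 0.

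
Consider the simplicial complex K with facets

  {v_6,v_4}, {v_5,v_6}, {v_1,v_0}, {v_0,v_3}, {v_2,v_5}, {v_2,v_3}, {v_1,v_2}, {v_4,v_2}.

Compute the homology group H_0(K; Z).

H_0 ≅ Z.

Fix the vertex order v_0 < v_1 < v_2 < v_3 < v_4 < v_5 < v_6 and write every simplex with vertices in increasing order. Then dim K = 1 and the simplices of K are:

  0-simplices (7): [v_0], [v_1], [v_2], [v_3], [v_4], [v_5], [v_6]
  1-simplices (8): [v_0,v_1], [v_0,v_3], [v_1,v_2], [v_2,v_3], [v_2,v_4], [v_2,v_5], [v_4,v_6], [v_5,v_6]

so the chain groups are C_0 ≅ Z^7, C_1 ≅ Z^8.

∂_1: C_1 → C_0 sends each edge [p,q] (with p < q) to q − p.
As a 7×8 matrix over Z this has rank 6, with invariant factors (1,1,1,1,1,1).

From H_k ≅ ker(∂_k) / im(∂_{k+1}) we obtain:

  H_0: rank C_0 − rank ∂_1 = 7 − 6 = 1, and the invariant factors of ∂_1 are all 1, so H_0 ≅ Z.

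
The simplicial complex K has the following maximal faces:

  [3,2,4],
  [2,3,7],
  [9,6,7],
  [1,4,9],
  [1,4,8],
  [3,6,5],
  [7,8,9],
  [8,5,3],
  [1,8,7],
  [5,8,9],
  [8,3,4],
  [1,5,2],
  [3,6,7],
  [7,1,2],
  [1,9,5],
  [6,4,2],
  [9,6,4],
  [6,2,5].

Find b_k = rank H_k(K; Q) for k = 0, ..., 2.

Take the total order 1 < 2 < 3 < 4 < 5 < 6 < 7 < 8 < 9 on the vertex set. Then K (dimension 2) consists of the simplices:

  0-simplices (9): [1], [2], [3], [4], [5], [6], [7], [8], [9]
  1-simplices (27): (27 of them)
  2-simplices (18): [1,2,5], [1,2,7], [1,4,8], [1,4,9], [1,5,9], [1,7,8], [2,3,4], [2,3,7], [2,4,6], [2,5,6], [3,4,8], [3,5,6], [3,5,8], [3,6,7], [4,6,9], [5,8,9], [6,7,9], [7,8,9]

so the chain groups are C_0 ≅ Z^9, C_1 ≅ Z^27, C_2 ≅ Z^18.

∂_1: C_1 → C_0 is given by ∂[p,q] = [q] − [p]. For instance
  ∂[4,6] = [6] − [4].
This gives a 9×27 integer matrix of rank 8; reducing to Smith normal form yields diagonal entries (1,1,1,1,1,1,1,1).

∂_2: C_2 → C_1 maps a triangle to the signed sum of its edges. For instance
  ∂[3,5,6] = [5,6] − [3,6] + [3,5],
  ∂[4,6,9] = [6,9] − [4,9] + [4,6].
This gives a 27×18 integer matrix of rank 18; reducing to Smith normal form yields diagonal entries (1,1,1,1,1,1,1,1,1,1,1,1,1,1,1,1,1,2).

Now H_k = ker ∂_k / im ∂_{k+1}, so:

  H_0: rank C_0 − rank ∂_1 = 9 − 8 = 1, and the invariant factors of ∂_1 are all 1, so H_0 = Z.
  H_1: rank ker ∂_1 − rank ∂_2 = (27 − 8) − 18 = 1, and ∂_2 has invariant factor 2 > 1, so H_1 = Z ⊕ Z_2.
  H_2: rank ker ∂_2 − rank ∂_3 = (18 − 18) − 0 = 0, and there is no ∂_3, so H_2 = 0.

Hence the Betti numbers are b_0 = 1, b_1 = 1, b_2 = 0.

b_0 = 1, b_1 = 1, b_2 = 0.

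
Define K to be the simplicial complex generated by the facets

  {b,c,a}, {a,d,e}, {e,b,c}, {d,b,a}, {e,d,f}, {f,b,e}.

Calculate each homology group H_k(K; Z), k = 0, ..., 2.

H_0 = Z,  H_1 = Z,  H_2 = 0.

K has 6 vertices, 12 edges, 6 triangles.
rank ∂_0 = 0, rank ∂_1 = 5 ⇒ b_0 = 6 − 0 − 5 = 1; all invariant factors of ∂_1 are 1 so no torsion. So H_0 ≅ Z.
rank ∂_1 = 5, rank ∂_2 = 6 ⇒ b_1 = 12 − 5 − 6 = 1; all invariant factors of ∂_2 are 1 so no torsion. So H_1 ≅ Z.
rank ∂_2 = 6, rank ∂_3 = 0 ⇒ b_2 = 6 − 6 − 0 = 0. So H_2 ≅ 0.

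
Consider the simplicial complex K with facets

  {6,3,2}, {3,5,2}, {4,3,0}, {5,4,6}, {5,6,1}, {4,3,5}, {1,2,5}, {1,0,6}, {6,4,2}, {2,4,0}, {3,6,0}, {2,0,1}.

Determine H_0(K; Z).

H_0 ≅ Z.

K has 7 vertices, 18 edges, 12 triangles.
rank ∂_0 = 0, rank ∂_1 = 6 ⇒ b_0 = 7 − 0 − 6 = 1; all invariant factors of ∂_1 are 1 so no torsion. So H_0 = Z.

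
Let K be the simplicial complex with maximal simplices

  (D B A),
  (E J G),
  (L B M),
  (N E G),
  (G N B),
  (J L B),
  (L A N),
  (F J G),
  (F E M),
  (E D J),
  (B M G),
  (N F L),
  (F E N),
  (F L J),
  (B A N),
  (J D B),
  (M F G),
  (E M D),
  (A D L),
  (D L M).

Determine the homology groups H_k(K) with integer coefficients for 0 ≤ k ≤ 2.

Take the total order A < B < D < E < F < G < J < L < M < N on the vertex set. Then K (dimension 2) consists of the simplices:

  0-simplices (10): A, B, D, E, F, G, J, L, M, N
  1-simplices (30): AB, AD, AL, AN, BD, BG, BJ, BL, BM, BN, DE, DJ, DL, DM, EF, EG, EJ, EM, EN, FG, FJ, FL, FM, FN, GJ, GM, GN, JL, LM, LN
  2-simplices (20): ABD, ABN, ADL, ALN, BDJ, BGM, BGN, BJL, BLM, DEJ, DEM, DLM, EFM, EFN, EGJ, EGN, FGJ, FGM, FJL, FLN

so the chain groups are C_0 ≅ Z^10, C_1 ≅ Z^30, C_2 ≅ Z^20.

The boundary map ∂_1: C_1 → C_0 is given by ∂[p,q] = [q] − [p]. For instance
  ∂GJ = J − G.
The 10×30 boundary matrix has rank 9 and Smith normal form diag(1,1,1,1,1,1,1,1,1).

Boundary ∂_2: C_2 → C_1 acts by ∂[p,q,r] = [q,r] − [p,r] + [p,q]. For instance
  ∂DEM = EM − DM + DE,
  ∂EFN = FN − EN + EF.
The 30×20 boundary matrix has rank 20 and Smith normal form diag(1,1,1,1,1,1,1,1,1,1,1,1,1,1,1,1,1,1,1,2).

Now H_k = ker ∂_k / im ∂_{k+1}, so:

  H_0: rank C_0 − rank ∂_1 = 10 − 9 = 1, and the invariant factors of ∂_1 are all 1, so H_0 ≅ Z.
  H_1: rank ker ∂_1 − rank ∂_2 = (30 − 9) − 20 = 1, and ∂_2 has invariant factor 2 > 1, so H_1 ≅ Z ⊕ Z/2Z.
  H_2: rank ker ∂_2 − rank ∂_3 = (20 − 20) − 0 = 0, and there is no ∂_3, so H_2 ≅ 0.

As a check, the Euler characteristic is 10 − 30 + 20 = 0, which agrees with 1 − 1 + 0 = 0.
(K is a triangulation of the Klein bottle.)

H_0 = Z,  H_1 = Z ⊕ Z/2Z,  H_2 = 0.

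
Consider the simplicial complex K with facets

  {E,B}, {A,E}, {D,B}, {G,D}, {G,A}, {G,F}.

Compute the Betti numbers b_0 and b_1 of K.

b_0 = 1, b_1 = 1.

Fix the vertex order A < B < D < E < F < G and write every simplex with vertices in increasing order. Then dim K = 1 and the simplices of K are:

  0-simplices (6): A, B, D, E, F, G
  1-simplices (6): AE, AG, BD, BE, DG, FG

giving chain groups C_0 ≅ Z^6, C_1 ≅ Z^6.

The boundary map ∂_1: C_1 → C_0 is given by ∂[p,q] = [q] − [p].
The 6×6 boundary matrix has rank 5 and Smith normal form diag(1,1,1,1,1).

Reading off H_k = ker ∂_k / im ∂_{k+1}:

  H_0: rank C_0 − rank ∂_1 = 6 − 5 = 1, and the invariant factors of ∂_1 are all 1, so H_0 ≅ Z.
  H_1: rank ker ∂_1 − rank ∂_2 = (6 − 5) − 0 = 1, and there is no ∂_2, so H_1 ≅ Z.

Hence the Betti numbers are b_0 = 1, b_1 = 1.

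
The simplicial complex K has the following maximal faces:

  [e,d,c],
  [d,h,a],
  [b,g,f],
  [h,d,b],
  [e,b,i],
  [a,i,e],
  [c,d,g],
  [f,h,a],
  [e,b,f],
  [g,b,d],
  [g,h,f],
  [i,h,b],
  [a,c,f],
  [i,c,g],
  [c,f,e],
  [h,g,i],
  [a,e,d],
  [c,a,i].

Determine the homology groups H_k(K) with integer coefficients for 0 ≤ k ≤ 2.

Fix the vertex order a < b < c < d < e < f < g < h < i and write every simplex with vertices in increasing order. Then dim K = 2 and the simplices of K are:

  0-simplices (9): a, b, c, d, e, f, g, h, i
  1-simplices (27): ac, ad, ae, af, ah, ai, bd, be, bf, bg, bh, bi, cd, ce, cf, cg, ci, de, dg, dh, ef, ei, fg, fh, gh, gi, hi
  2-simplices (18): acf, aci, ade, adh, aei, afh, bdg, bdh, bef, bei, bfg, bhi, cde, cdg, cef, cgi, fgh, ghi

so the chain groups are C_0 ≅ Z^9, C_1 ≅ Z^27, C_2 ≅ Z^18.

∂_1: C_1 → C_0 maps an edge to its endpoints' difference, ∂[p,q] = q − p.
The resulting 9×27 matrix has rank 8, and its Smith normal form has invariant factors (1,1,1,1,1,1,1,1).

∂_2: C_2 → C_1 maps a triangle to the signed sum of its edges. For instance
  ∂bdg = dg − bg + bd,
  ∂cef = ef − cf + ce.
The resulting 27×18 matrix has rank 18, and its Smith normal form has invariant factors (1,1,1,1,1,1,1,1,1,1,1,1,1,1,1,1,1,2).

Computing H_k = (kernel of ∂_k) / (image of ∂_{k+1}):

  H_0: rank C_0 − rank ∂_1 = 9 − 8 = 1, and the invariant factors of ∂_1 are all 1, so H_0 = Z.
  H_1: rank ker ∂_1 − rank ∂_2 = (27 − 8) − 18 = 1, and ∂_2 has invariant factor 2 > 1, so H_1 = Z ⊕ Z/2Z.
  H_2: rank ker ∂_2 − rank ∂_3 = (18 − 18) − 0 = 0, and there is no ∂_3, so H_2 = 0.

H_0 = Z,  H_1 = Z ⊕ Z/2Z,  H_2 = 0.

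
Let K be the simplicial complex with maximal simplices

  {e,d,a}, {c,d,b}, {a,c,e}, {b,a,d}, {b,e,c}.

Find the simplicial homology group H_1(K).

Fix the vertex order a < b < c < d < e and write every simplex with vertices in increasing order. Then dim K = 2 and the simplices of K are:

  0-simplices (5): a, b, c, d, e
  1-simplices (10): ab, ac, ad, ae, bc, bd, be, cd, ce, de
  2-simplices (5): abd, ace, ade, bcd, bce

Hence C_0 ≅ Z^5, C_1 ≅ Z^10, C_2 ≅ Z^5.

Boundary ∂_1: C_1 → C_0 is given by ∂[p,q] = [q] − [p].
This gives a 5×10 integer matrix of rank 4; reducing to Smith normal form yields diagonal entries (1,1,1,1).

∂_2: C_2 → C_1 acts by ∂[p,q,r] = [q,r] − [p,r] + [p,q]. For instance
  ∂bcd = cd − bd + bc,
  ∂ace = ce − ae + ac.
The 10×5 boundary matrix has rank 5 and Smith normal form diag(1,1,1,1,1).

Now H_k = ker ∂_k / im ∂_{k+1}, so:

  H_1: rank ker ∂_1 − rank ∂_2 = (10 − 4) − 5 = 1, and the invariant factors of ∂_2 are all 1, so H_1 ≅ Z.

(K is a triangulation of the Möbius band.)

H_1 = Z.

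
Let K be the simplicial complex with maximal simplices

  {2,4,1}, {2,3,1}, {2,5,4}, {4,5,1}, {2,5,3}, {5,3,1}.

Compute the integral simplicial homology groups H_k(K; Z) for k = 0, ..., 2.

H_0 = Z,  H_1 = 0,  H_2 = Z.

Fix the vertex order 1 < 2 < 3 < 4 < 5 and write every simplex with vertices in increasing order. Then dim K = 2 and the simplices of K are:

  0-simplices (5): [1], [2], [3], [4], [5]
  1-simplices (9): [1,2], [1,3], [1,4], [1,5], [2,3], [2,4], [2,5], [3,5], [4,5]
  2-simplices (6): [1,2,3], [1,2,4], [1,3,5], [1,4,5], [2,3,5], [2,4,5]

giving chain groups C_0 ≅ Z^5, C_1 ≅ Z^9, C_2 ≅ Z^6.

Boundary ∂_1: C_1 → C_0 is given by ∂[p,q] = [q] − [p]. For instance
  ∂[2,3] = [3] − [2].
The resulting 5×9 matrix has rank 4, and its Smith normal form has invariant factors (1,1,1,1).

Boundary ∂_2: C_2 → C_1 acts by ∂[p,q,r] = [q,r] − [p,r] + [p,q]. For instance
  ∂[1,2,4] = [2,4] − [1,4] + [1,2],
  ∂[2,3,5] = [3,5] − [2,5] + [2,3].
As a 9×6 matrix over Z this has rank 5, with invariant factors (1,1,1,1,1).

Reading off H_k = ker ∂_k / im ∂_{k+1}:

  H_0: rank C_0 − rank ∂_1 = 5 − 4 = 1, and the invariant factors of ∂_1 are all 1, so H_0 = Z.
  H_1: rank ker ∂_1 − rank ∂_2 = (9 − 4) − 5 = 0, and the invariant factors of ∂_2 are all 1, so H_1 = 0.
  H_2: rank ker ∂_2 − rank ∂_3 = (6 − 5) − 0 = 1, and there is no ∂_3, so H_2 = Z.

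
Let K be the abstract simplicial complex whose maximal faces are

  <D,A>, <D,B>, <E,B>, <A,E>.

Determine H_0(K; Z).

Take the total order A < B < D < E on the vertex set. Then K (dimension 1) consists of the simplices:

  0-simplices (4): A, B, D, E
  1-simplices (4): AD, AE, BD, BE

so the chain groups are C_0 ≅ Z^4, C_1 ≅ Z^4.

The boundary map ∂_1: C_1 → C_0 maps an edge to its endpoints' difference, ∂[p,q] = q − p.
The 4×4 boundary matrix has rank 3 and Smith normal form diag(1,1,1).

Reading off H_k = ker ∂_k / im ∂_{k+1}:

  H_0: rank C_0 − rank ∂_1 = 4 − 3 = 1, and the invariant factors of ∂_1 are all 1, so H_0 ≅ Z.

H_0 = Z.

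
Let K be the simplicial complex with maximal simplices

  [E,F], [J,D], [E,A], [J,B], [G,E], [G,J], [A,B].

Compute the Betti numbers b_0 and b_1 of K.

Take the total order A < B < D < E < F < G < J on the vertex set. Then K (dimension 1) consists of the simplices:

  0-simplices (7): A, B, D, E, F, G, J
  1-simplices (7): AB, AE, BJ, DJ, EF, EG, GJ

so the chain groups are C_0 ≅ Z^7, C_1 ≅ Z^7.

∂_1: C_1 → C_0 sends each edge [p,q] (with p < q) to q − p.
This gives a 7×7 integer matrix of rank 6; reducing to Smith normal form yields diagonal entries (1,1,1,1,1,1).

Reading off H_k = ker ∂_k / im ∂_{k+1}:

  H_0: rank C_0 − rank ∂_1 = 7 − 6 = 1, and the invariant factors of ∂_1 are all 1, so H_0 = Z.
  H_1: rank ker ∂_1 − rank ∂_2 = (7 − 6) − 0 = 1, and there is no ∂_2, so H_1 = Z.

As a check, the Euler characteristic is 7 − 7 = 0, which agrees with 1 − 1 = 0.

Hence the Betti numbers are b_0 = 1, b_1 = 1.

b_0 = 1, b_1 = 1.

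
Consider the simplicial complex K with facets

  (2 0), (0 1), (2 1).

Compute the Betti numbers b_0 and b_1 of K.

b_0 = 1, b_1 = 1.

Take the total order 0 < 1 < 2 on the vertex set. Then K (dimension 1) consists of the simplices:

  0-simplices (3): [0], [1], [2]
  1-simplices (3): [0,1], [0,2], [1,2]

giving chain groups C_0 ≅ Z^3, C_1 ≅ Z^3.

The boundary map ∂_1: C_1 → C_0 sends each edge [p,q] (with p < q) to q − p.
As a 3×3 matrix over Z this has rank 2, with invariant factors (1,1).

Reading off H_k = ker ∂_k / im ∂_{k+1}:

  H_0: rank C_0 − rank ∂_1 = 3 − 2 = 1, and the invariant factors of ∂_1 are all 1, so H_0 = Z.
  H_1: rank ker ∂_1 − rank ∂_2 = (3 − 2) − 0 = 1, and there is no ∂_2, so H_1 = Z.

As a check, the Euler characteristic is 3 − 3 = 0, which agrees with 1 − 1 = 0.

Hence the Betti numbers are b_0 = 1, b_1 = 1.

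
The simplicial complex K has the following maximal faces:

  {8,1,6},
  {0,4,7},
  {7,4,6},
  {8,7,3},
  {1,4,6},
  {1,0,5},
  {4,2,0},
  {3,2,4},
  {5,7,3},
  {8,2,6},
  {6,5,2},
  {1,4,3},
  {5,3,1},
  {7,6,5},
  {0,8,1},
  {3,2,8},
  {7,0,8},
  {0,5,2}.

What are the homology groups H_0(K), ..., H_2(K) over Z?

We work with the vertex ordering 0 < 1 < 2 < 3 < 4 < 5 < 6 < 7 < 8. The simplices of K, each written with vertices in increasing order, are:

  0-simplices (9): [0], [1], [2], [3], [4], [5], [6], [7], [8]
  1-simplices (27): (27 of them)
  2-simplices (18): [0,1,5], [0,1,8], [0,2,4], [0,2,5], [0,4,7], [0,7,8], [1,3,4], [1,3,5], [1,4,6], [1,6,8], [2,3,4], [2,3,8], [2,5,6], [2,6,8], [3,5,7], [3,7,8], [4,6,7], [5,6,7]

Hence C_0 ≅ Z^9, C_1 ≅ Z^27, C_2 ≅ Z^18.

The boundary map ∂_1: C_1 → C_0 maps an edge to its endpoints' difference, ∂[p,q] = q − p.
The 9×27 boundary matrix has rank 8 and Smith normal form diag(1,1,1,1,1,1,1,1).

Boundary ∂_2: C_2 → C_1 acts by ∂[p,q,r] = [q,r] − [p,r] + [p,q]. For instance
  ∂[3,7,8] = [7,8] − [3,8] + [3,7],
  ∂[2,3,4] = [3,4] − [2,4] + [2,3].
The 27×18 boundary matrix has rank 17 and Smith normal form diag(1,1,1,1,1,1,1,1,1,1,1,1,1,1,1,1,1).

From H_k ≅ ker(∂_k) / im(∂_{k+1}) we obtain:

  H_0: rank C_0 − rank ∂_1 = 9 − 8 = 1, and the invariant factors of ∂_1 are all 1, so H_0 = Z.
  H_1: rank ker ∂_1 − rank ∂_2 = (27 − 8) − 17 = 2, and the invariant factors of ∂_2 are all 1, so H_1 = Z^2.
  H_2: rank ker ∂_2 − rank ∂_3 = (18 − 17) − 0 = 1, and there is no ∂_3, so H_2 = Z.

H_0 = Z,  H_1 = Z^2,  H_2 = Z.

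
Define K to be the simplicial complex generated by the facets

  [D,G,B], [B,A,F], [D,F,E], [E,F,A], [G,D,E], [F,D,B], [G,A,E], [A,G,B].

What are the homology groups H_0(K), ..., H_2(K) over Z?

Fix the vertex order A < B < D < E < F < G and write every simplex with vertices in increasing order. Then dim K = 2 and the simplices of K are:

  0-simplices (6): A, B, D, E, F, G
  1-simplices (12): AB, AE, AF, AG, BD, BF, BG, DE, DF, DG, EF, EG
  2-simplices (8): ABF, ABG, AEF, AEG, BDF, BDG, DEF, DEG

Hence C_0 ≅ Z^6, C_1 ≅ Z^12, C_2 ≅ Z^8.

Boundary ∂_1: C_1 → C_0 is given by ∂[p,q] = [q] − [p]. For instance
  ∂BD = D − B.
The 6×12 boundary matrix has rank 5 and Smith normal form diag(1,1,1,1,1).

Boundary ∂_2: C_2 → C_1 sends each 2-simplex [p,q,r] to [q,r] − [p,r] + [p,q]. For instance
  ∂BDF = DF − BF + BD,
  ∂ABF = BF − AF + AB.
The resulting 12×8 matrix has rank 7, and its Smith normal form has invariant factors (1,1,1,1,1,1,1).

Now H_k = ker ∂_k / im ∂_{k+1}, so:

  H_0: rank C_0 − rank ∂_1 = 6 − 5 = 1, and the invariant factors of ∂_1 are all 1, so H_0 = Z.
  H_1: rank ker ∂_1 − rank ∂_2 = (12 − 5) − 7 = 0, and the invariant factors of ∂_2 are all 1, so H_1 = 0.
  H_2: rank ker ∂_2 − rank ∂_3 = (8 − 7) − 0 = 1, and there is no ∂_3, so H_2 = Z.

H_0 = Z,  H_1 = 0,  H_2 = Z.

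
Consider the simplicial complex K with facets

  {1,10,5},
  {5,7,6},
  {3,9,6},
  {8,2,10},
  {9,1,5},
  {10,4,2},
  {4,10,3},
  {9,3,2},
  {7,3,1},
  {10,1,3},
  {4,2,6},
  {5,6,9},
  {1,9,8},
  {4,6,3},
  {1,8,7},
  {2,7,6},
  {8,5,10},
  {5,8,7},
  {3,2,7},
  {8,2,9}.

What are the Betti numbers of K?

Fix the vertex order 1 < 2 < 3 < 4 < 5 < 6 < 7 < 8 < 9 < 10 and write every simplex with vertices in increasing order. Then dim K = 2 and the simplices of K are:

  0-simplices (10): [1], [2], [3], [4], [5], [6], [7], [8], [9], [10]
  1-simplices (30): (30 of them)
  2-simplices (20): (20 of them)

giving chain groups C_0 ≅ Z^10, C_1 ≅ Z^30, C_2 ≅ Z^20.

Boundary ∂_1: C_1 → C_0 sends each edge [p,q] (with p < q) to q − p.
This gives a 10×30 integer matrix of rank 9; reducing to Smith normal form yields diagonal entries (1,1,1,1,1,1,1,1,1).

The boundary map ∂_2: C_2 → C_1 maps a triangle to the signed sum of its edges. For instance
  ∂[5,6,9] = [6,9] − [5,9] + [5,6],
  ∂[1,3,10] = [3,10] − [1,10] + [1,3].
This gives a 30×20 integer matrix of rank 20; reducing to Smith normal form yields diagonal entries (1,1,1,1,1,1,1,1,1,1,1,1,1,1,1,1,1,1,1,2).

Reading off H_k = ker ∂_k / im ∂_{k+1}:

  H_0: rank C_0 − rank ∂_1 = 10 − 9 = 1, and the invariant factors of ∂_1 are all 1, so H_0 ≅ Z.
  H_1: rank ker ∂_1 − rank ∂_2 = (30 − 9) − 20 = 1, and ∂_2 has invariant factor 2 > 1, so H_1 ≅ Z ⊕ Z/2.
  H_2: rank ker ∂_2 − rank ∂_3 = (20 − 20) − 0 = 0, and there is no ∂_3, so H_2 ≅ 0.

(K is a triangulation of the Klein bottle.)

Hence the Betti numbers are b_0 = 1, b_1 = 1, b_2 = 0.

b_0 = 1, b_1 = 1, b_2 = 0.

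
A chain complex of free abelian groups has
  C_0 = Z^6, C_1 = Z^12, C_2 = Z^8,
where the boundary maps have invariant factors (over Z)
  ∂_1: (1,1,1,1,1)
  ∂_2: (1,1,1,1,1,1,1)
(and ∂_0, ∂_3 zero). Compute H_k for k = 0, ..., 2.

H_0: b_0 = 6 − 0 − 5 = 1; torsion from ∂_1 factors > 1: none. So H_0 ≅ Z.
H_1: b_1 = 12 − 5 − 7 = 0; torsion from ∂_2 factors > 1: none. So H_1 ≅ 0.
H_2: b_2 = 8 − 7 − 0 = 1; torsion from ∂_3 factors > 1: none. So H_2 ≅ Z.

H_0 ≅ Z,  H_1 = 0,  H_2 ≅ Z.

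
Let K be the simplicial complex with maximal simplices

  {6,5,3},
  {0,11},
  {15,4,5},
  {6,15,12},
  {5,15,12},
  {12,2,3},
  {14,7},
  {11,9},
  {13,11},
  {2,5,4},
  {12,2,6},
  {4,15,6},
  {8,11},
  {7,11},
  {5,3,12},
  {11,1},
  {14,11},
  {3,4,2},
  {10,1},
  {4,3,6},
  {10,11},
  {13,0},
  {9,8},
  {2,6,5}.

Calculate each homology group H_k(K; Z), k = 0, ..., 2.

We work with the vertex ordering 0 < 1 < 2 < 3 < 4 < 5 < 6 < 7 < 8 < 9 < 10 < 11 < 12 < 13 < 14 < 15. The simplices of K, each written with vertices in increasing order, are:

  0-simplices (16): [0], [1], [2], [3], [4], [5], [6], [7], [8], [9], [10], [11], [12], [13], [14], [15]
  1-simplices (30): (30 of them)
  2-simplices (12): [2,3,4], [2,3,12], [2,4,5], [2,5,6], [2,6,12], [3,4,6], [3,5,6], [3,5,12], [4,5,15], [4,6,15], [5,12,15], [6,12,15]

Hence C_0 ≅ Z^16, C_1 ≅ Z^30, C_2 ≅ Z^12.

The boundary map ∂_1: C_1 → C_0 sends each edge [p,q] (with p < q) to q − p. For instance
  ∂[3,5] = [5] − [3].
This gives a 16×30 integer matrix of rank 14; reducing to Smith normal form yields diagonal entries (1,1,1,1,1,1,1,1,1,1,1,1,1,1).

Boundary ∂_2: C_2 → C_1 sends each 2-simplex [p,q,r] to [q,r] − [p,r] + [p,q]. For instance
  ∂[3,5,12] = [5,12] − [3,12] + [3,5],
  ∂[3,5,6] = [5,6] − [3,6] + [3,5].
The resulting 30×12 matrix has rank 12, and its Smith normal form has invariant factors (1,1,1,1,1,1,1,1,1,1,1,2).

From H_k ≅ ker(∂_k) / im(∂_{k+1}) we obtain:

  H_0: rank C_0 − rank ∂_1 = 16 − 14 = 2, and the invariant factors of ∂_1 are all 1, so H_0 ≅ Z^2.
  H_1: rank ker ∂_1 − rank ∂_2 = (30 − 14) − 12 = 4, and ∂_2 has invariant factor 2 > 1, so H_1 ≅ Z^4 ⊕ Z_2.
  H_2: rank ker ∂_2 − rank ∂_3 = (12 − 12) − 0 = 0, and there is no ∂_3, so H_2 ≅ 0.

H_0 = Z^2,  H_1 = Z^4 ⊕ Z_2,  H_2 = 0.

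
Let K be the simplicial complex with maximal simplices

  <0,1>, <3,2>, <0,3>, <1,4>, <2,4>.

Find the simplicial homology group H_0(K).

K has 5 vertices, 5 edges.
rank ∂_0 = 0, rank ∂_1 = 4 ⇒ b_0 = 5 − 0 − 4 = 1; all invariant factors of ∂_1 are 1 so no torsion. So H_0 ≅ Z.

H_0 = Z.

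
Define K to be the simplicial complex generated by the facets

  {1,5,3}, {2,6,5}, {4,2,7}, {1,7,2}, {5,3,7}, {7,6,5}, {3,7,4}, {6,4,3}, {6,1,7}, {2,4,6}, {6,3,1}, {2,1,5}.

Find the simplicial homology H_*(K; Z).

H_0 ≅ Z,  H_1 ≅ Z/2Z,  H_2 = 0.

Order the vertices as 1 < 2 < 3 < 4 < 5 < 6 < 7. Listing each simplex with vertices in this order, K has dimension 2 with simplices:

  0-simplices (7): [1], [2], [3], [4], [5], [6], [7]
  1-simplices (18): [1,2], [1,3], [1,5], [1,6], [1,7], [2,4], [2,5], [2,6], [2,7], [3,4], [3,5], [3,6], [3,7], [4,6], [4,7], [5,6], [5,7], [6,7]
  2-simplices (12): [1,2,5], [1,2,7], [1,3,5], [1,3,6], [1,6,7], [2,4,6], [2,4,7], [2,5,6], [3,4,6], [3,4,7], [3,5,7], [5,6,7]

Hence C_0 ≅ Z^7, C_1 ≅ Z^18, C_2 ≅ Z^12.

The boundary map ∂_1: C_1 → C_0 maps an edge to its endpoints' difference, ∂[p,q] = q − p. For instance
  ∂[2,4] = [4] − [2].
This gives a 7×18 integer matrix of rank 6; reducing to Smith normal form yields diagonal entries (1,1,1,1,1,1).

∂_2: C_2 → C_1 acts by ∂[p,q,r] = [q,r] − [p,r] + [p,q]. For instance
  ∂[1,3,6] = [3,6] − [1,6] + [1,3],
  ∂[1,2,7] = [2,7] − [1,7] + [1,2].
The resulting 18×12 matrix has rank 12, and its Smith normal form has invariant factors (1,1,1,1,1,1,1,1,1,1,1,2).

From H_k ≅ ker(∂_k) / im(∂_{k+1}) we obtain:

  H_0: rank C_0 − rank ∂_1 = 7 − 6 = 1, and the invariant factors of ∂_1 are all 1, so H_0 = Z.
  H_1: rank ker ∂_1 − rank ∂_2 = (18 − 6) − 12 = 0, and ∂_2 has invariant factor 2 > 1, so H_1 = Z/2Z.
  H_2: rank ker ∂_2 − rank ∂_3 = (12 − 12) − 0 = 0, and there is no ∂_3, so H_2 = 0.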